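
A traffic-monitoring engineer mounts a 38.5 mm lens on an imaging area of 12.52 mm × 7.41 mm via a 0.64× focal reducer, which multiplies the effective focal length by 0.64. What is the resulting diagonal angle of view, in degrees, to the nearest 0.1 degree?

Effective focal length f = 38.5 × 0.64 = 24.64 mm.
Sensor diagonal = √(12.52² + 7.41²) = √211.6585 ≈ 14.5485 mm.
α = 2·arctan(14.548 / (2 × 24.64)) = 2·arctan(0.29522) ≈ 32.8954°.

32.9°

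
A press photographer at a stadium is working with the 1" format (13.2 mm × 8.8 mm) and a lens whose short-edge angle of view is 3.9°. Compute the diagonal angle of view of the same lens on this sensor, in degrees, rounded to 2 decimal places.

7.02°

From the short-edge AOV: f = 8.8 / (2·tan(1.95°)) = 8.8 / 0.06809 ≈ 129.2329 mm.
Sensor diagonal = √(13.2² + 8.8²) = √251.6800 ≈ 15.8644 mm.
Diagonal AOV = 2·arctan(15.8644 / (2 × 129.2329)) = 2·arctan(0.06138) ≈ 7.0247°.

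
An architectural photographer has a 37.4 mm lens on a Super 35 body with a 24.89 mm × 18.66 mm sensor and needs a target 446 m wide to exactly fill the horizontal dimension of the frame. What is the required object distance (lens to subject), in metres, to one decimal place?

670.2 m

W: 446 m = 446000 mm.
Magnification m = w/W = dᵢ/dₒ; combined with 1/f = 1/dₒ + 1/dᵢ this gives dₒ = f·(1 + W/w).
dₒ = 37.4 mm × (1 + 446000/24.89) = 37.4 × 17919.8429 ≈ 670202.125 mm = 670.202 m.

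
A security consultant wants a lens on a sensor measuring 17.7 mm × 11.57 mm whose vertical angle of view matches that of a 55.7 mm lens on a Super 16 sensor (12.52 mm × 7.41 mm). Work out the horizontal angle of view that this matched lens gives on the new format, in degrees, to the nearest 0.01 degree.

Equal vertical AOV ⇒ f₂ = f₁ · 11.57/7.41 = 55.7 × 1.56140 ≈ 86.9702 mm.
Horizontal AOV on the new format = 2·arctan(17.7 / (2 × 86.9702)) = 2·arctan(0.10176) ≈ 11.6207°.

11.62°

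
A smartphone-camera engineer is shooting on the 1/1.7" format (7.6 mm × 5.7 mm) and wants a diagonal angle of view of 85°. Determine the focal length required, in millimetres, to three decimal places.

5.184 mm

Sensor diagonal = √(7.6² + 5.7²) = √90.2500 ≈ 9.5000 mm.
From α = 2·arctan(d/2f) we get f = d / (2·tan(α/2)).
With d = 9.5000 mm and α/2 = 42.5°, tan(α/2) ≈ 0.91633, so f ≈ 9.5000 / 1.83266 ≈ 5.1837 mm.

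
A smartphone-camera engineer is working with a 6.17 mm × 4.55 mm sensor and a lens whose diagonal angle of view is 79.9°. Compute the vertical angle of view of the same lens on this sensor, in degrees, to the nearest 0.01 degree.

Sensor diagonal = √(6.17² + 4.55²) = √58.7714 ≈ 7.6663 mm.
From the diagonal AOV: f = 7.6663 / (2·tan(39.95°)) = 7.6663 / 1.67523 ≈ 4.5762 mm.
Vertical AOV = 2·arctan(4.55 / (2 × 4.5762)) = 2·arctan(0.49713) ≈ 52.8669°.

52.87°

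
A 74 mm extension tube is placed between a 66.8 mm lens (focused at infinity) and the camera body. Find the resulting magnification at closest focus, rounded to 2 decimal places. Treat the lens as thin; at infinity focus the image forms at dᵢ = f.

The tube moves the image plane from f to f + e, so dᵢ = 66.8 + 74 = 140.8 mm. Focus is achieved when 1/f = 1/dₒ + 1/dᵢ, giving dₒ = 1/(1/f − 1/(f+e)).
Magnification m = dᵢ/dₒ = (f+e)·(1/f − 1/(f+e)) = e/f = 74/66.8 ≈ 1.1078.

1.11×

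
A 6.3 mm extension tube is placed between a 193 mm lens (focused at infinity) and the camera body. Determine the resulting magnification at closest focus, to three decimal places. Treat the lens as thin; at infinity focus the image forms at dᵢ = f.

0.033×

The tube moves the image plane from f to f + e, so dᵢ = 193 + 6.3 = 199.3 mm. Focus is achieved when 1/f = 1/dₒ + 1/dᵢ, giving dₒ = 1/(1/f − 1/(f+e)).
Magnification m = dᵢ/dₒ = (f+e)·(1/f − 1/(f+e)) = e/f = 6.3/193 ≈ 0.0326.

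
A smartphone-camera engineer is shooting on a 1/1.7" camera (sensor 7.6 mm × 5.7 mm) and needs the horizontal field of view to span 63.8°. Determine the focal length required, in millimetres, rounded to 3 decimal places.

6.105 mm

From α = 2·arctan(w/2f) we get f = w / (2·tan(α/2)).
With w = 7.6 mm and α/2 = 31.9°, tan(α/2) ≈ 0.62245, so f ≈ 7.6 / 1.24489 ≈ 6.1050 mm.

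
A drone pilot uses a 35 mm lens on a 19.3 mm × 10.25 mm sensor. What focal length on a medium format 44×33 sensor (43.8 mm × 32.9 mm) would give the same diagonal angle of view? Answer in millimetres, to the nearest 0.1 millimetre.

Sensor diagonal = √(19.3² + 10.25²) = √477.5525 ≈ 21.8530 mm.
Sensor diagonal = √(43.8² + 32.9²) = √3000.8500 ≈ 54.7800 mm.
Equal angle of view means equal diagonal/f ratio, so f₂ = f₁ · (diagonal₂/diagonal₁) = 35 × 54.7800/21.8530.
f₂ = 35 × 2.50675 ≈ 87.736 mm.

87.7 mm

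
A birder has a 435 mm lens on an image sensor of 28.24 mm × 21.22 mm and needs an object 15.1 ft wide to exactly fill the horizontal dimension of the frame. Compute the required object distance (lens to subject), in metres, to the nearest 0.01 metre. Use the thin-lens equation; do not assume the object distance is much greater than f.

71.33 m

W: 15.1 ft × 304.8 mm/ft = 4602.48 mm.
Magnification m = w/W = dᵢ/dₒ; combined with 1/f = 1/dₒ + 1/dᵢ this gives dₒ = f·(1 + W/w).
dₒ = 435 mm × (1 + 4602.48/28.24) = 435 × 163.9773 ≈ 71330.139 mm = 71.3301 m.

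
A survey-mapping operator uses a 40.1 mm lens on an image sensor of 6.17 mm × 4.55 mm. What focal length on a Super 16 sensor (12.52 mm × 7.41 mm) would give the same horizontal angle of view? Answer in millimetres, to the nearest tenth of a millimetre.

Equal angle of view means equal width/f ratio, so f₂ = f₁ · (width₂/width₁) = 40.1 × 12.52/6.17.
f₂ = 40.1 × 2.02917 ≈ 81.370 mm.

81.4 mm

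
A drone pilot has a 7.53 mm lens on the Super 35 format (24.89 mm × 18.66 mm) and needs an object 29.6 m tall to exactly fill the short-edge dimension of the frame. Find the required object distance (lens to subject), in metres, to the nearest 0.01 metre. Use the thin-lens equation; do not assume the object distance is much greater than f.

11.95 m

W: 29.6 m = 29600 mm.
Magnification m = h/W = dᵢ/dₒ; combined with 1/f = 1/dₒ + 1/dᵢ this gives dₒ = f·(1 + W/h).
dₒ = 7.53 mm × (1 + 29600/18.66) = 7.53 × 1587.2808 ≈ 11952.225 mm = 11.9522 m.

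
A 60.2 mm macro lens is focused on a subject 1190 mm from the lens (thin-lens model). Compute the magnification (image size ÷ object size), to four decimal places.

Thin lens: 1/f = 1/dₒ + 1/dᵢ → 1/dᵢ = 1/60.2 − 1/1190 = 0.0157710 mm⁻¹, so dᵢ ≈ 63.4077 mm.
Magnification m = dᵢ/dₒ = 63.4077/1190 ≈ 0.05328.

0.0533×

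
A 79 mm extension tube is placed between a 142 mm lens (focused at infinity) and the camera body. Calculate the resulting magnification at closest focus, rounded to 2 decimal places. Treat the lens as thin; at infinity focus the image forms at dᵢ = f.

The tube moves the image plane from f to f + e, so dᵢ = 142 + 79 = 221 mm. Focus is achieved when 1/f = 1/dₒ + 1/dᵢ, giving dₒ = 1/(1/f − 1/(f+e)).
Magnification m = dᵢ/dₒ = (f+e)·(1/f − 1/(f+e)) = e/f = 79/142 ≈ 0.5563.

0.56×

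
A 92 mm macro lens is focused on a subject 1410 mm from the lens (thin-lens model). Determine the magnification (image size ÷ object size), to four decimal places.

0.0698×

Thin lens: 1/f = 1/dₒ + 1/dᵢ → 1/dᵢ = 1/92 − 1/1410 = 0.0101603 mm⁻¹, so dᵢ ≈ 98.4219 mm.
Magnification m = dᵢ/dₒ = 98.4219/1410 ≈ 0.06980.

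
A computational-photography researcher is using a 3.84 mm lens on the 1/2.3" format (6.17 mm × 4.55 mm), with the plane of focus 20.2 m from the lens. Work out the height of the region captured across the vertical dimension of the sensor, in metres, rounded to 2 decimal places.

dₒ: 20.2 m = 20200 mm.
Similar triangles through the lens centre give W/dₒ = h/dᵢ; with 1/f = 1/dₒ + 1/dᵢ this gives W = h·(dₒ − f)/f.
W = 4.55 mm × (20200 − 3.84) / 3.84 = 4.55 × 5259.4167 ≈ 23930.346 mm = 23.9303 m.

23.93 m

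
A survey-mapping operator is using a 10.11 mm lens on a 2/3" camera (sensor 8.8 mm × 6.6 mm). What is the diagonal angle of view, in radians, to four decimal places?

Sensor diagonal = √(8.8² + 6.6²) = √121.0000 ≈ 11.0000 mm.
Angle of view α = 2·arctan(d/2f) with d = 11.0000 mm and f = 10.11 mm.
d/2f = 0.54402; arctan(0.54402) ≈ 0.4982 rad, so α ≈ 0.9965 rad.

0.9965 rad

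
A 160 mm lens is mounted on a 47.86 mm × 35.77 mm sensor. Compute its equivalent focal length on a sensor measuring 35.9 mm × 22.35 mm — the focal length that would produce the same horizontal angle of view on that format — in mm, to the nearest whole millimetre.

120 mm

Equal angle of view means equal width/f ratio, so f₂ = f₁ · (width₂/width₁) = 160 × 35.9/47.86.
f₂ = 160 × 0.75010 ≈ 120.017 mm.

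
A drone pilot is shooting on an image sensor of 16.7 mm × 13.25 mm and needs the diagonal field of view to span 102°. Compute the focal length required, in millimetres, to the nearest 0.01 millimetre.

8.63 mm

Sensor diagonal = √(16.7² + 13.25²) = √454.4525 ≈ 21.3179 mm.
From α = 2·arctan(d/2f) we get f = d / (2·tan(α/2)).
With d = 21.3179 mm and α/2 = 51°, tan(α/2) ≈ 1.23490, so f ≈ 21.3179 / 2.46979 ≈ 8.6314 mm.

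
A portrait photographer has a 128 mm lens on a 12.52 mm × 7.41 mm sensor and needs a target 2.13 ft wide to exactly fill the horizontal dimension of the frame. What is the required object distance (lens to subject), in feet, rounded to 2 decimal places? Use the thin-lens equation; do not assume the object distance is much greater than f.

22.20 ft

W: 2.13 ft × 304.8 mm/ft = 649.22 mm.
Magnification m = w/W = dᵢ/dₒ; combined with 1/f = 1/dₒ + 1/dᵢ this gives dₒ = f·(1 + W/w).
dₒ = 128 mm × (1 + 649.224/12.52) = 128 × 52.8550 ≈ 6765.434 mm = 6765.434/304.8 ft = 22.1963 ft.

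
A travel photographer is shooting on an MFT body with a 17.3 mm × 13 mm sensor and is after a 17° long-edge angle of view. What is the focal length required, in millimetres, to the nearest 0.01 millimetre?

57.88 mm

From α = 2·arctan(w/2f) we get f = w / (2·tan(α/2)).
With w = 17.3 mm and α/2 = 8.5°, tan(α/2) ≈ 0.14945, so f ≈ 17.3 / 0.29890 ≈ 57.8785 mm.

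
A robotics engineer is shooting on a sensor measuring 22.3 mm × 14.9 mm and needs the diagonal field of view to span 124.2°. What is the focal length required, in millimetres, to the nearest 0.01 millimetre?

Sensor diagonal = √(22.3² + 14.9²) = √719.3000 ≈ 26.8198 mm.
From α = 2·arctan(d/2f) we get f = d / (2·tan(α/2)).
With d = 26.8198 mm and α/2 = 62.1°, tan(α/2) ≈ 1.88867, so f ≈ 26.8198 / 3.77734 ≈ 7.1002 mm.

7.10 mm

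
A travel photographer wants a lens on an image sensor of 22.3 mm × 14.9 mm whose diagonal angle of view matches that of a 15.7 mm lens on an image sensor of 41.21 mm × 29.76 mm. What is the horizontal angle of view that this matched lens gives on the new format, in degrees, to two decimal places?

106.78°

Sensor diagonal = √(41.21² + 29.76²) = √2583.9217 ≈ 50.8323 mm.
Sensor diagonal = √(22.3² + 14.9²) = √719.3000 ≈ 26.8198 mm.
Equal diagonal AOV ⇒ f₂ = f₁ · 26.8198/50.8323 = 15.7 × 0.52761 ≈ 8.2835 mm.
Horizontal AOV on the new format = 2·arctan(22.3 / (2 × 8.2835)) = 2·arctan(1.34605) ≈ 106.7815°.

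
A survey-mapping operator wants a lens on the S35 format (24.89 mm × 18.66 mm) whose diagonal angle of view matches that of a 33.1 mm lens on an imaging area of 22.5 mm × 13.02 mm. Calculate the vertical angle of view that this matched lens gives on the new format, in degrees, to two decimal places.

26.51°

Sensor diagonal = √(22.5² + 13.02²) = √675.7704 ≈ 25.9956 mm.
Sensor diagonal = √(24.89² + 18.66²) = √967.7077 ≈ 31.1080 mm.
Equal diagonal AOV ⇒ f₂ = f₁ · 31.1080/25.9956 = 33.1 × 1.19666 ≈ 39.6096 mm.
Vertical AOV on the new format = 2·arctan(18.66 / (2 × 39.6096)) = 2·arctan(0.23555) ≈ 26.5087°.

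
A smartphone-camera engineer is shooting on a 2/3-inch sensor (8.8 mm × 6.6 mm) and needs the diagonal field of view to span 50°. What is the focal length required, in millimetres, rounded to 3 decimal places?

Sensor diagonal = √(8.8² + 6.6²) = √121.0000 ≈ 11.0000 mm.
From α = 2·arctan(d/2f) we get f = d / (2·tan(α/2)).
With d = 11.0000 mm and α/2 = 25°, tan(α/2) ≈ 0.46631, so f ≈ 11.0000 / 0.93262 ≈ 11.7948 mm.

11.795 mm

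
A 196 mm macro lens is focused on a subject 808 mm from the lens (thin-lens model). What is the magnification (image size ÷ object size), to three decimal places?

0.320×

Thin lens: 1/f = 1/dₒ + 1/dᵢ → 1/dᵢ = 1/196 − 1/808 = 0.0038644 mm⁻¹, so dᵢ ≈ 258.7712 mm.
Magnification m = dᵢ/dₒ = 258.7712/808 ≈ 0.32026.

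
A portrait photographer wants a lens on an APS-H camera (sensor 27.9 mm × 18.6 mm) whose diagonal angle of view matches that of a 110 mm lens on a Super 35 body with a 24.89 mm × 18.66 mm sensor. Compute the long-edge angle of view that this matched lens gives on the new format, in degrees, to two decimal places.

Sensor diagonal = √(24.89² + 18.66²) = √967.7077 ≈ 31.1080 mm.
Sensor diagonal = √(27.9² + 18.6²) = √1124.3700 ≈ 33.5316 mm.
Equal diagonal AOV ⇒ f₂ = f₁ · 33.5316/31.1080 = 110 × 1.07791 ≈ 118.5701 mm.
Long-edge AOV on the new format = 2·arctan(27.9 / (2 × 118.5701)) = 2·arctan(0.11765) ≈ 13.4202°.

13.42°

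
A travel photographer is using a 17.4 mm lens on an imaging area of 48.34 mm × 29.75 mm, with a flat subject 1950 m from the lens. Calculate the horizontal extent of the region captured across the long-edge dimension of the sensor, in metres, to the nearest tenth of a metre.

dₒ: 1950 m = 1.95e+06 mm.
Similar triangles through the lens centre give W/dₒ = w/dᵢ; with 1/f = 1/dₒ + 1/dᵢ this gives W = w·(dₒ − f)/f.
W = 48.34 mm × (1.95e+06 − 17.4) / 17.4 = 48.34 × 112067.9655 ≈ 5417365.453 mm = 5417.37 m.

5417.4 m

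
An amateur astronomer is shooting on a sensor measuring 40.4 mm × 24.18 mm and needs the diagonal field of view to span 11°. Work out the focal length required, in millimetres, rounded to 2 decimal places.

244.49 mm

Sensor diagonal = √(40.4² + 24.18²) = √2216.8324 ≈ 47.0832 mm.
From α = 2·arctan(d/2f) we get f = d / (2·tan(α/2)).
With d = 47.0832 mm and α/2 = 5.5°, tan(α/2) ≈ 0.09629, so f ≈ 47.0832 / 0.19258 ≈ 244.4891 mm.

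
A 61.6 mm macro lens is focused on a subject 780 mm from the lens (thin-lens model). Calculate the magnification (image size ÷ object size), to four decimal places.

0.0857×

Thin lens: 1/f = 1/dₒ + 1/dᵢ → 1/dᵢ = 1/61.6 − 1/780 = 0.0149517 mm⁻¹, so dᵢ ≈ 66.8820 mm.
Magnification m = dᵢ/dₒ = 66.8820/780 ≈ 0.08575.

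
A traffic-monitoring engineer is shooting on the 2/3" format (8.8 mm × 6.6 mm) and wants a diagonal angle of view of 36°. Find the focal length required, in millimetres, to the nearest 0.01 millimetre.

Sensor diagonal = √(8.8² + 6.6²) = √121.0000 ≈ 11.0000 mm.
From α = 2·arctan(d/2f) we get f = d / (2·tan(α/2)).
With d = 11.0000 mm and α/2 = 18°, tan(α/2) ≈ 0.32492, so f ≈ 11.0000 / 0.64984 ≈ 16.9273 mm.

16.93 mm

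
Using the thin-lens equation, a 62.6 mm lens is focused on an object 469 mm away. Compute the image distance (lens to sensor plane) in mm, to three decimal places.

72.243 mm

1/dᵢ = 1/f − 1/dₒ = 1/62.6 − 1/469 = 0.0138422 mm⁻¹.
dᵢ = 1/0.0138422 ≈ 72.2426 mm.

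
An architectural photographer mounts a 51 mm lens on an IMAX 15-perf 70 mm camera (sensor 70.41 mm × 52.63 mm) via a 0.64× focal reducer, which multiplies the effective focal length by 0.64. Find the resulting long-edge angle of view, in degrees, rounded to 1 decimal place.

Effective focal length f = 51 × 0.64 = 32.64 mm.
α = 2·arctan(70.41 / (2 × 32.64)) = 2·arctan(1.07858) ≈ 94.3303°.

94.3°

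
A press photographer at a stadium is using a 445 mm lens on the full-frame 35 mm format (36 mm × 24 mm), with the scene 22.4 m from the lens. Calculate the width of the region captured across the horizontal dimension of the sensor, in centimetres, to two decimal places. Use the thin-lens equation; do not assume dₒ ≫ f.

177.61 cm

dₒ: 22.4 m = 22400 mm.
Similar triangles through the lens centre give W/dₒ = w/dᵢ; with 1/f = 1/dₒ + 1/dᵢ this gives W = w·(dₒ − f)/f.
W = 36 mm × (22400 − 445) / 445 = 36 × 49.3371 ≈ 1776.135 mm = 177.613 cm.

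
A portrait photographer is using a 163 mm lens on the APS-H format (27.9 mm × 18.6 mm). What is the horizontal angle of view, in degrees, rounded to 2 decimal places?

Angle of view α = 2·arctan(w/2f) with w = 27.9 mm and f = 163 mm.
w/2f = 0.08558; arctan(0.08558) ≈ 4.8916°, so α ≈ 9.7832°.

9.78°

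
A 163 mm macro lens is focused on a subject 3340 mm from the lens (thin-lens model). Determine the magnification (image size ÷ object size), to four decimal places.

Thin lens: 1/f = 1/dₒ + 1/dᵢ → 1/dᵢ = 1/163 − 1/3340 = 0.0058356 mm⁻¹, so dᵢ ≈ 171.3629 mm.
Magnification m = dᵢ/dₒ = 171.3629/3340 ≈ 0.05131.

0.0513×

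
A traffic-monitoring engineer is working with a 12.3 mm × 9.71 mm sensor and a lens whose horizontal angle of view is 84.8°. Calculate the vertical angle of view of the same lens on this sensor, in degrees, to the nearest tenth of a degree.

71.6°

From the horizontal AOV: f = 12.3 / (2·tan(42.4°)) = 12.3 / 1.82625 ≈ 6.7351 mm.
Vertical AOV = 2·arctan(9.71 / (2 × 6.7351)) = 2·arctan(0.72085) ≈ 71.5719°.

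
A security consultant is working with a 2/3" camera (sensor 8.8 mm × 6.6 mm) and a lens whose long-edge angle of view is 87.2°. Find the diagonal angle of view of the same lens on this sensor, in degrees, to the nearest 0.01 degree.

From the long-edge AOV: f = 8.8 / (2·tan(43.6°)) = 8.8 / 1.90457 ≈ 4.6205 mm.
Sensor diagonal = √(8.8² + 6.6²) = √121.0000 ≈ 11.0000 mm.
Diagonal AOV = 2·arctan(11.0000 / (2 × 4.6205)) = 2·arctan(1.19036) ≈ 99.9339°.

99.93°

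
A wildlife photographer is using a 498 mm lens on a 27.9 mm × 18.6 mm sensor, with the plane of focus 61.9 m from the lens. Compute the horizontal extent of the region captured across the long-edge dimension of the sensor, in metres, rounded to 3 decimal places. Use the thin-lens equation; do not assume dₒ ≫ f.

dₒ: 61.9 m = 61900 mm.
Similar triangles through the lens centre give W/dₒ = w/dᵢ; with 1/f = 1/dₒ + 1/dᵢ this gives W = w·(dₒ − f)/f.
W = 27.9 mm × (61900 − 498) / 498 = 27.9 × 123.2972 ≈ 3439.992 mm = 3.43999 m.

3.440 m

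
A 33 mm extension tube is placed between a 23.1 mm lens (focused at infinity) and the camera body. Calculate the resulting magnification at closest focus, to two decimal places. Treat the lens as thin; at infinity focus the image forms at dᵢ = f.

1.43×

The tube moves the image plane from f to f + e, so dᵢ = 23.1 + 33 = 56.1 mm. Focus is achieved when 1/f = 1/dₒ + 1/dᵢ, giving dₒ = 1/(1/f − 1/(f+e)).
Magnification m = dᵢ/dₒ = (f+e)·(1/f − 1/(f+e)) = e/f = 33/23.1 ≈ 1.4286.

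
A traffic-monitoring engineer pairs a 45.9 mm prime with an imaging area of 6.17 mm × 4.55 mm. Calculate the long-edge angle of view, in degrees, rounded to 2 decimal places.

Angle of view α = 2·arctan(w/2f) with w = 6.17 mm and f = 45.9 mm.
w/2f = 0.06721; arctan(0.06721) ≈ 3.8451°, so α ≈ 7.6903°.

7.69°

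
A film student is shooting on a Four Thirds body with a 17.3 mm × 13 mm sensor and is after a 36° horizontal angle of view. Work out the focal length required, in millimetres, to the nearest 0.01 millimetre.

From α = 2·arctan(w/2f) we get f = w / (2·tan(α/2)).
With w = 17.3 mm and α/2 = 18°, tan(α/2) ≈ 0.32492, so f ≈ 17.3 / 0.64984 ≈ 26.6220 mm.

26.62 mm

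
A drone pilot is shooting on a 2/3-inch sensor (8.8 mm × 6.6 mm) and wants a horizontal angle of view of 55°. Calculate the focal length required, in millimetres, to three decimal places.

8.452 mm

From α = 2·arctan(w/2f) we get f = w / (2·tan(α/2)).
With w = 8.8 mm and α/2 = 27.5°, tan(α/2) ≈ 0.52057, so f ≈ 8.8 / 1.04113 ≈ 8.4523 mm.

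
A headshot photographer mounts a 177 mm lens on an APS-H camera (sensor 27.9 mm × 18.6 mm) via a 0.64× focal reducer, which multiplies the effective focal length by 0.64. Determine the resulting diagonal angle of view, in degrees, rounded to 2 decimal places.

Effective focal length f = 177 × 0.64 = 113.28 mm.
Sensor diagonal = √(27.9² + 18.6²) = √1124.3700 ≈ 33.5316 mm.
α = 2·arctan(33.532 / (2 × 113.28)) = 2·arctan(0.14800) ≈ 16.8377°.

16.84°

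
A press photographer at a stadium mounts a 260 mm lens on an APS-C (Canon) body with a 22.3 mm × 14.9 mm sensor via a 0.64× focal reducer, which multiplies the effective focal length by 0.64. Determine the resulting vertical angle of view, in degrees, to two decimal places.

Effective focal length f = 260 × 0.64 = 166.4 mm.
α = 2·arctan(14.9 / (2 × 166.4)) = 2·arctan(0.04477) ≈ 5.1270°.

5.13°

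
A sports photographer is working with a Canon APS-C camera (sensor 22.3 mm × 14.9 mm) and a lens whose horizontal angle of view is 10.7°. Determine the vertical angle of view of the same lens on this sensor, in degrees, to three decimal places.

From the horizontal AOV: f = 22.3 / (2·tan(5.35°)) = 22.3 / 0.18729 ≈ 119.0636 mm.
Vertical AOV = 2·arctan(14.9 / (2 × 119.0636)) = 2·arctan(0.06257) ≈ 7.1608°.

7.161°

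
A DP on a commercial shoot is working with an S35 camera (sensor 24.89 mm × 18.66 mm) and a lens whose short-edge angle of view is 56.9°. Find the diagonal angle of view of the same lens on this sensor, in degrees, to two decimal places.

From the short-edge AOV: f = 18.66 / (2·tan(28.45°)) = 18.66 / 1.08365 ≈ 17.2195 mm.
Sensor diagonal = √(24.89² + 18.66²) = √967.7077 ≈ 31.1080 mm.
Diagonal AOV = 2·arctan(31.1080 / (2 × 17.2195)) = 2·arctan(0.90328) ≈ 84.1815°.

84.18°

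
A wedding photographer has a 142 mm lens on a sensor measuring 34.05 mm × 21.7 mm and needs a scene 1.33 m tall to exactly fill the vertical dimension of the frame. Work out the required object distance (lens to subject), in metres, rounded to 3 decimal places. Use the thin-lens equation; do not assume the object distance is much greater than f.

8.845 m

W: 1.33 m = 1330 mm.
Magnification m = h/W = dᵢ/dₒ; combined with 1/f = 1/dₒ + 1/dᵢ this gives dₒ = f·(1 + W/h).
dₒ = 142 mm × (1 + 1330/21.7) = 142 × 62.2903 ≈ 8845.226 mm = 8.84523 m.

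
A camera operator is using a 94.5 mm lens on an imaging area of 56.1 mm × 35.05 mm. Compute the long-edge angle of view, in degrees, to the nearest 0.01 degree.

33.06°

Angle of view α = 2·arctan(w/2f) with w = 56.1 mm and f = 94.5 mm.
w/2f = 0.29683; arctan(0.29683) ≈ 16.5322°, so α ≈ 33.0645°.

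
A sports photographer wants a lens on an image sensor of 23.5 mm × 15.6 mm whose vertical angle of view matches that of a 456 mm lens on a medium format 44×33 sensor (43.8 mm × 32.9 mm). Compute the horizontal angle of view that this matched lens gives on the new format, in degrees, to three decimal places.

6.221°

Equal vertical AOV ⇒ f₂ = f₁ · 15.6/32.9 = 456 × 0.47416 ≈ 216.2188 mm.
Horizontal AOV on the new format = 2·arctan(23.5 / (2 × 216.2188)) = 2·arctan(0.05434) ≈ 6.2211°.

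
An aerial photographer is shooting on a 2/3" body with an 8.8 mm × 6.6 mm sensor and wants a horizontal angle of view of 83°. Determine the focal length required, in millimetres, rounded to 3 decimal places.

From α = 2·arctan(w/2f) we get f = w / (2·tan(α/2)).
With w = 8.8 mm and α/2 = 41.5°, tan(α/2) ≈ 0.88473, so f ≈ 8.8 / 1.76945 ≈ 4.9733 mm.

4.973 mm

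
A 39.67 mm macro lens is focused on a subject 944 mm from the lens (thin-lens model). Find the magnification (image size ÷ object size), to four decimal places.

Thin lens: 1/f = 1/dₒ + 1/dᵢ → 1/dᵢ = 1/39.67 − 1/944 = 0.0241486 mm⁻¹, so dᵢ ≈ 41.4102 mm.
Magnification m = dᵢ/dₒ = 41.4102/944 ≈ 0.04387.

0.0439×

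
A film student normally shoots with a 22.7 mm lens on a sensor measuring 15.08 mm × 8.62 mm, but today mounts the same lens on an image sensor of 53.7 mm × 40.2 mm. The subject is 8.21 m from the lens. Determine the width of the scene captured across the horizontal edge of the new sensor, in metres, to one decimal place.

The focal length stays 22.7 mm; the relevant sensor dimension is now w = 53.7 mm. Object distance dₒ = 8.21 m = 8210 mm.
Thin-lens field width W = w·(dₒ − f)/f = 53.7 × (8210 − 22.7)/22.7 ≈ 19368.194 mm = 19.3682 m.

19.4 m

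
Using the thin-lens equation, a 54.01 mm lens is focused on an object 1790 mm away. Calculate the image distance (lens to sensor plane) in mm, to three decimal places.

55.690 mm

1/dᵢ = 1/f − 1/dₒ = 1/54.01 − 1/1790 = 0.0179564 mm⁻¹.
dᵢ = 1/0.0179564 ≈ 55.6904 mm.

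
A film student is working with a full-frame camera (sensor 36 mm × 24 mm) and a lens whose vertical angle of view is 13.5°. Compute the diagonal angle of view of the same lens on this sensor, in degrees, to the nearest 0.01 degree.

From the vertical AOV: f = 24 / (2·tan(6.75°)) = 24 / 0.23672 ≈ 101.3875 mm.
Sensor diagonal = √(36² + 24²) = √1872.0000 ≈ 43.2666 mm.
Diagonal AOV = 2·arctan(43.2666 / (2 × 101.3875)) = 2·arctan(0.21337) ≈ 24.0894°.

24.09°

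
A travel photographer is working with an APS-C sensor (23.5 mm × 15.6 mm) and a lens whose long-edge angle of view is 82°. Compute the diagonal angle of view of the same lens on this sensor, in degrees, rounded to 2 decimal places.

From the long-edge AOV: f = 23.5 / (2·tan(41°)) = 23.5 / 1.73857 ≈ 13.5168 mm.
Sensor diagonal = √(23.5² + 15.6²) = √795.6100 ≈ 28.2066 mm.
Diagonal AOV = 2·arctan(28.2066 / (2 × 13.5168)) = 2·arctan(1.04339) ≈ 92.4327°.

92.43°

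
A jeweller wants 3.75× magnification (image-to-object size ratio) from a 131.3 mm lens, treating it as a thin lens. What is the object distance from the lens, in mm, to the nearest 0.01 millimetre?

166.31 mm

With m = dᵢ/dₒ and 1/f = 1/dₒ + 1/dᵢ, substituting dᵢ = m·dₒ gives 1/f = (1 + 1/m)/dₒ, hence dₒ = f·(1 + 1/m).
dₒ = 131.3 × (1 + 1/3.75) = 131.3 × 1.26667 ≈ 166.313 mm.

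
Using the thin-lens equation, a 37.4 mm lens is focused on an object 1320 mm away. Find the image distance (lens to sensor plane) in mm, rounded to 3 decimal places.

1/dᵢ = 1/f − 1/dₒ = 1/37.4 − 1/1320 = 0.0259804 mm⁻¹.
dᵢ = 1/0.0259804 ≈ 38.4906 mm.

38.491 mm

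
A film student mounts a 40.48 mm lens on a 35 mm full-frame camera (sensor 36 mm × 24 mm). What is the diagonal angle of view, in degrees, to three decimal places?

Sensor diagonal = √(36² + 24²) = √1872.0000 ≈ 43.2666 mm.
Angle of view α = 2·arctan(d/2f) with d = 43.2666 mm and f = 40.48 mm.
d/2f = 0.53442; arctan(0.53442) ≈ 28.1209°, so α ≈ 56.2418°.

56.242°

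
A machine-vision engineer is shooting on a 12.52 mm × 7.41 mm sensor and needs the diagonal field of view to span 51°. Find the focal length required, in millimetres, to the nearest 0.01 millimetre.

Sensor diagonal = √(12.52² + 7.41²) = √211.6585 ≈ 14.5485 mm.
From α = 2·arctan(d/2f) we get f = d / (2·tan(α/2)).
With d = 14.5485 mm and α/2 = 25.5°, tan(α/2) ≈ 0.47698, so f ≈ 14.5485 / 0.95395 ≈ 15.2508 mm.

15.25 mm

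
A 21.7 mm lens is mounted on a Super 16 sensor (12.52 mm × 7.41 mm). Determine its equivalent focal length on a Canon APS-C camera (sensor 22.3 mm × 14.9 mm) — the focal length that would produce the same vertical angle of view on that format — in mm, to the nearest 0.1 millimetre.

Equal angle of view means equal height/f ratio, so f₂ = f₁ · (height₂/height₁) = 21.7 × 14.9/7.41.
f₂ = 21.7 × 2.01080 ≈ 43.634 mm.

43.6 mm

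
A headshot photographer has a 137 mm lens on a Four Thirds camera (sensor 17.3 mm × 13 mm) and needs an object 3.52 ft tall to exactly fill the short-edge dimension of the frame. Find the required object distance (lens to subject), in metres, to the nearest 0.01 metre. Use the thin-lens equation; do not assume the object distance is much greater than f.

W: 3.52 ft × 304.8 mm/ft = 1072.90 mm.
Magnification m = h/W = dᵢ/dₒ; combined with 1/f = 1/dₒ + 1/dᵢ this gives dₒ = f·(1 + W/h).
dₒ = 137 mm × (1 + 1072.9/13) = 137 × 83.5305 ≈ 11443.673 mm = 11.4437 m.

11.44 m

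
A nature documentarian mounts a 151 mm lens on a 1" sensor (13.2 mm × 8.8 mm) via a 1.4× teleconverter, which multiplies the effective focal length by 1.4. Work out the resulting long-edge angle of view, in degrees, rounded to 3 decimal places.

3.576°

Effective focal length f = 151 × 1.4 = 211.4 mm.
α = 2·arctan(13.2 / (2 × 211.4)) = 2·arctan(0.03122) ≈ 3.5764°.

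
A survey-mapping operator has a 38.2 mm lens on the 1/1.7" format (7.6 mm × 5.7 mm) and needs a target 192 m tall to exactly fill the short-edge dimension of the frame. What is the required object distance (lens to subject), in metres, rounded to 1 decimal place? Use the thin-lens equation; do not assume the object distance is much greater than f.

W: 192 m = 192000 mm.
Magnification m = h/W = dᵢ/dₒ; combined with 1/f = 1/dₒ + 1/dᵢ this gives dₒ = f·(1 + W/h).
dₒ = 38.2 mm × (1 + 192000/5.7) = 38.2 × 33685.2105 ≈ 1286775.042 mm = 1286.78 m.

1286.8 m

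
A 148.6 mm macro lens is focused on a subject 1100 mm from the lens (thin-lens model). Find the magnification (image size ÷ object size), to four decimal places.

Thin lens: 1/f = 1/dₒ + 1/dᵢ → 1/dᵢ = 1/148.6 − 1/1100 = 0.0058204 mm⁻¹, so dᵢ ≈ 171.8100 mm.
Magnification m = dᵢ/dₒ = 171.8100/1100 ≈ 0.15619.

0.1562×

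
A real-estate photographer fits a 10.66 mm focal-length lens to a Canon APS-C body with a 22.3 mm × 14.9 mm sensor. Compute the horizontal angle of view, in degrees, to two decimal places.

Angle of view α = 2·arctan(w/2f) with w = 22.3 mm and f = 10.66 mm.
w/2f = 1.04597; arctan(1.04597) ≈ 46.2870°, so α ≈ 92.5741°.

92.57°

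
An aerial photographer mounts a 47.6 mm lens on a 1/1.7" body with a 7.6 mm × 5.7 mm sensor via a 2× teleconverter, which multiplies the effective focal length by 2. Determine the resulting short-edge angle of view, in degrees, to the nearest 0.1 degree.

3.4°

Effective focal length f = 47.6 × 2 = 95.2 mm.
α = 2·arctan(5.7 / (2 × 95.2)) = 2·arctan(0.02994) ≈ 3.4295°.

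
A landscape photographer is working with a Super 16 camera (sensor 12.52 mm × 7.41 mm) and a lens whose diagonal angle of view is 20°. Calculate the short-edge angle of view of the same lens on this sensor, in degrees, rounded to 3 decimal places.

Sensor diagonal = √(12.52² + 7.41²) = √211.6585 ≈ 14.5485 mm.
From the diagonal AOV: f = 14.5485 / (2·tan(10°)) = 14.5485 / 0.35265 ≈ 41.2543 mm.
Short-edge AOV = 2·arctan(7.41 / (2 × 41.2543)) = 2·arctan(0.08981) ≈ 10.2638°.

10.264°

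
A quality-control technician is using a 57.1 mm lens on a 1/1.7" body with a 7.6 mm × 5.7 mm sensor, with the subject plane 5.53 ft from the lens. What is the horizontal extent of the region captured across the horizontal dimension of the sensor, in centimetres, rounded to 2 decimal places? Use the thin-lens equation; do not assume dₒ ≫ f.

dₒ: 5.53 ft × 304.8 mm/ft = 1685.54 mm.
Similar triangles through the lens centre give W/dₒ = w/dᵢ; with 1/f = 1/dₒ + 1/dᵢ this gives W = w·(dₒ − f)/f.
W = 7.6 mm × (1685.54 − 57.1) / 57.1 = 7.6 × 28.5192 ≈ 216.746 mm = 21.6746 cm.

21.67 cm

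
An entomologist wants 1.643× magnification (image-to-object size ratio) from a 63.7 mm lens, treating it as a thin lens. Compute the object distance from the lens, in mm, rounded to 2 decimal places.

102.47 mm

With m = dᵢ/dₒ and 1/f = 1/dₒ + 1/dᵢ, substituting dᵢ = m·dₒ gives 1/f = (1 + 1/m)/dₒ, hence dₒ = f·(1 + 1/m).
dₒ = 63.7 × (1 + 1/1.643) = 63.7 × 1.60864 ≈ 102.471 mm.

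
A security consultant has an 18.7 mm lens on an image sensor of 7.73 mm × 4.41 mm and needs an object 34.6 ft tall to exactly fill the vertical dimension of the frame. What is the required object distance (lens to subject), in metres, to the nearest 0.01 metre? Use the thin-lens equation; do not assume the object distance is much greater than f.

44.74 m

W: 34.6 ft × 304.8 mm/ft = 10546.08 mm.
Magnification m = h/W = dᵢ/dₒ; combined with 1/f = 1/dₒ + 1/dᵢ this gives dₒ = f·(1 + W/h).
dₒ = 18.7 mm × (1 + 10546.1/4.41) = 18.7 × 2392.4013 ≈ 44737.904 mm = 44.7379 m.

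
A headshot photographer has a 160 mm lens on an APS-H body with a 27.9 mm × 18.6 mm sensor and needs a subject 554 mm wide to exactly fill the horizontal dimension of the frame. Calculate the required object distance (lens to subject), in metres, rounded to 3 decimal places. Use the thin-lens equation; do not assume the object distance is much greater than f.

Magnification m = w/W = dᵢ/dₒ; combined with 1/f = 1/dₒ + 1/dᵢ this gives dₒ = f·(1 + W/w).
dₒ = 160 mm × (1 + 554/27.9) = 160 × 20.8566 ≈ 3337.061 mm = 3.33706 m.

3.337 m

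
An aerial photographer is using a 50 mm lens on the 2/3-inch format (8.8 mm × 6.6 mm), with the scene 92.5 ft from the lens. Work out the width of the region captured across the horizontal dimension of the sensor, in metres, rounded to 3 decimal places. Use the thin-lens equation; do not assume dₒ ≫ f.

4.953 m

dₒ: 92.5 ft × 304.8 mm/ft = 28194.00 mm.
Similar triangles through the lens centre give W/dₒ = w/dᵢ; with 1/f = 1/dₒ + 1/dᵢ this gives W = w·(dₒ − f)/f.
W = 8.8 mm × (28194 − 50) / 50 = 8.8 × 562.8800 ≈ 4953.344 mm = 4.95334 m.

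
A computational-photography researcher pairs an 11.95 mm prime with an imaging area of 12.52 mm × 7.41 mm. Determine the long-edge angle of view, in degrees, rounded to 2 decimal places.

Angle of view α = 2·arctan(w/2f) with w = 12.52 mm and f = 11.95 mm.
w/2f = 0.52385; arctan(0.52385) ≈ 27.6478°, so α ≈ 55.2955°.

55.30°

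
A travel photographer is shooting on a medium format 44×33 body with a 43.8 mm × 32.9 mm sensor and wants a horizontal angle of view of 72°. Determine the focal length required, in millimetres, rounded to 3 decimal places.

From α = 2·arctan(w/2f) we get f = w / (2·tan(α/2)).
With w = 43.8 mm and α/2 = 36°, tan(α/2) ≈ 0.72654, so f ≈ 43.8 / 1.45309 ≈ 30.1428 mm.

30.143 mm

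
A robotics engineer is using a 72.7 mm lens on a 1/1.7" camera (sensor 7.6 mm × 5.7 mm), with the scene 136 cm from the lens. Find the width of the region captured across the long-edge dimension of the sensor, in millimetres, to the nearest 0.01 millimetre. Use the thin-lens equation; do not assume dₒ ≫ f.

dₒ: 136 cm = 1360 mm.
Similar triangles through the lens centre give W/dₒ = w/dᵢ; with 1/f = 1/dₒ + 1/dᵢ this gives W = w·(dₒ − f)/f.
W = 7.6 mm × (1360 − 72.7) / 72.7 = 7.6 × 17.7070 ≈ 134.573 mm.

134.57 mm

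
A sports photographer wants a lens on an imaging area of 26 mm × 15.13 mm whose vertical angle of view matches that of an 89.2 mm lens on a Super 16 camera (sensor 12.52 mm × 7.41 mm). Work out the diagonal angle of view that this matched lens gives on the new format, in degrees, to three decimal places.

9.442°

Equal vertical AOV ⇒ f₂ = f₁ · 15.13/7.41 = 89.2 × 2.04184 ≈ 182.1317 mm.
Sensor diagonal = √(26² + 15.13²) = √904.9169 ≈ 30.0818 mm.
Diagonal AOV on the new format = 2·arctan(30.0818 / (2 × 182.1317)) = 2·arctan(0.08258) ≈ 9.4418°.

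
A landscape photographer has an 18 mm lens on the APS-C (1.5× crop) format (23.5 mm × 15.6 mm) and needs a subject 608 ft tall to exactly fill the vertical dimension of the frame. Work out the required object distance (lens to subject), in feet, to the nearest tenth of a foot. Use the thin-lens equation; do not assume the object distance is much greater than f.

W: 608 ft × 304.8 mm/ft = 185318.39 mm.
Magnification m = h/W = dᵢ/dₒ; combined with 1/f = 1/dₒ + 1/dᵢ this gives dₒ = f·(1 + W/h).
dₒ = 18 mm × (1 + 185318/15.6) = 18 × 11880.3842 ≈ 213846.916 mm = 213846.916/304.8 ft = 701.598 ft.

701.6 ft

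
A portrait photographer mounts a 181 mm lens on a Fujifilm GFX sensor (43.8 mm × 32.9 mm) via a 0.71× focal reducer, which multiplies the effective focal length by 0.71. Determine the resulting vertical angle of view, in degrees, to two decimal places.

Effective focal length f = 181 × 0.71 = 128.51 mm.
α = 2·arctan(32.9 / (2 × 128.51)) = 2·arctan(0.12801) ≈ 14.5890°.

14.59°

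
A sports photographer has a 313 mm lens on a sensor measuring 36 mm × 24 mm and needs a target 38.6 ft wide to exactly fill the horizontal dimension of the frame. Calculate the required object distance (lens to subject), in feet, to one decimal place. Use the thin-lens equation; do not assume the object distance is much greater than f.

W: 38.6 ft × 304.8 mm/ft = 11765.28 mm.
Magnification m = w/W = dᵢ/dₒ; combined with 1/f = 1/dₒ + 1/dᵢ this gives dₒ = f·(1 + W/w).
dₒ = 313 mm × (1 + 11765.3/36) = 313 × 327.8133 ≈ 102605.570 mm = 102605.570/304.8 ft = 336.632 ft.

336.6 ft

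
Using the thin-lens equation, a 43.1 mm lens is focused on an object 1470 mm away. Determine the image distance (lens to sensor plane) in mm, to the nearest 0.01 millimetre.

44.40 mm

1/dᵢ = 1/f − 1/dₒ = 1/43.1 − 1/1470 = 0.0225216 mm⁻¹.
dᵢ = 1/0.0225216 ≈ 44.4019 mm.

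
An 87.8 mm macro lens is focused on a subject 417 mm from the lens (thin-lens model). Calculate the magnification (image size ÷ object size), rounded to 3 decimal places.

Thin lens: 1/f = 1/dₒ + 1/dᵢ → 1/dᵢ = 1/87.8 − 1/417 = 0.0089914 mm⁻¹, so dᵢ ≈ 111.2169 mm.
Magnification m = dᵢ/dₒ = 111.2169/417 ≈ 0.26671.

0.267×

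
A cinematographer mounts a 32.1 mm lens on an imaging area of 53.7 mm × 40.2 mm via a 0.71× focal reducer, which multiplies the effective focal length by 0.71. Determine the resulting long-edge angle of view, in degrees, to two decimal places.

99.35°

Effective focal length f = 32.1 × 0.71 = 22.791 mm.
α = 2·arctan(53.7 / (2 × 22.791)) = 2·arctan(1.17810) ≈ 99.3490°.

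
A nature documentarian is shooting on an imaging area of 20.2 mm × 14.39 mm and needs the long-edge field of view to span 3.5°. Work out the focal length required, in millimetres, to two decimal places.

From α = 2·arctan(w/2f) we get f = w / (2·tan(α/2)).
With w = 20.2 mm and α/2 = 1.75°, tan(α/2) ≈ 0.03055, so f ≈ 20.2 / 0.06111 ≈ 330.5757 mm.

330.58 mm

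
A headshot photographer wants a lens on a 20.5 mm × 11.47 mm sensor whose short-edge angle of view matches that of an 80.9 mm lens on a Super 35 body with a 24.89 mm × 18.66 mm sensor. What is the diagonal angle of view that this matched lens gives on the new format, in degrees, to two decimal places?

26.58°

Equal short-edge AOV ⇒ f₂ = f₁ · 11.47/18.66 = 80.9 × 0.61468 ≈ 49.7279 mm.
Sensor diagonal = √(20.5² + 11.47²) = √551.8109 ≈ 23.4907 mm.
Diagonal AOV on the new format = 2·arctan(23.4907 / (2 × 49.7279)) = 2·arctan(0.23619) ≈ 26.5785°.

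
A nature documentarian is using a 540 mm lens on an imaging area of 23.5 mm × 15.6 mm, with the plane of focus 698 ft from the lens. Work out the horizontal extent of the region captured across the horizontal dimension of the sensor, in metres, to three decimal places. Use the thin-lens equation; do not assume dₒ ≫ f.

9.235 m

dₒ: 698 ft × 304.8 mm/ft = 212750.39 mm.
Similar triangles through the lens centre give W/dₒ = w/dᵢ; with 1/f = 1/dₒ + 1/dᵢ this gives W = w·(dₒ − f)/f.
W = 23.5 mm × (212750 − 540) / 540 = 23.5 × 392.9822 ≈ 9235.082 mm = 9.23508 m.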